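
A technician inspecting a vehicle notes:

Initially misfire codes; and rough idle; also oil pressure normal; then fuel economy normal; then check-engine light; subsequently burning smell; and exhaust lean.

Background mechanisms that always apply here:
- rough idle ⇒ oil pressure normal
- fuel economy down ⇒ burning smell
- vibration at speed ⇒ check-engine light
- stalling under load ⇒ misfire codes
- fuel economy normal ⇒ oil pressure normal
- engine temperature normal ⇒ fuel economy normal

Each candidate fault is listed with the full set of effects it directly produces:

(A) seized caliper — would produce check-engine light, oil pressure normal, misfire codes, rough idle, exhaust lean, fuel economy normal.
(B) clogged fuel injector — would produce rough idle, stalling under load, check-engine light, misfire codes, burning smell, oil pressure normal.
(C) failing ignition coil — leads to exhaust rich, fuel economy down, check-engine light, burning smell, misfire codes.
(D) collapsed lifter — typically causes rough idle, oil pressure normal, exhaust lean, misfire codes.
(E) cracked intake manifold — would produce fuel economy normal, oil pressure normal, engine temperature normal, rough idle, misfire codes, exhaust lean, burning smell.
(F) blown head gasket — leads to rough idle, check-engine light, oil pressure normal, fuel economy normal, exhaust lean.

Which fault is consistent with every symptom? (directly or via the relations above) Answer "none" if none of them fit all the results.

Checking each candidate against the observations:
(A) seized caliper — misfire codes yes; rough idle yes; oil pressure normal yes; fuel economy normal yes; check-engine light yes; burning smell NO; exhaust lean yes
(B) clogged fuel injector — misfire codes yes; rough idle yes; oil pressure normal yes; fuel economy normal NO; check-engine light yes; burning smell yes; exhaust lean NO
(C) failing ignition coil — misfire codes yes; rough idle NO; oil pressure normal NO; fuel economy normal NO; check-engine light yes; burning smell yes; exhaust lean NO
(D) collapsed lifter — misfire codes yes; rough idle yes; oil pressure normal yes; fuel economy normal NO; check-engine light NO; burning smell NO; exhaust lean yes
(E) cracked intake manifold — does not account for check-engine light
(F) blown head gasket — misfire codes NO; rough idle yes; oil pressure normal yes; fuel economy normal yes; check-engine light yes; burning smell NO; exhaust lean yes
No candidate is consistent with all observations.

none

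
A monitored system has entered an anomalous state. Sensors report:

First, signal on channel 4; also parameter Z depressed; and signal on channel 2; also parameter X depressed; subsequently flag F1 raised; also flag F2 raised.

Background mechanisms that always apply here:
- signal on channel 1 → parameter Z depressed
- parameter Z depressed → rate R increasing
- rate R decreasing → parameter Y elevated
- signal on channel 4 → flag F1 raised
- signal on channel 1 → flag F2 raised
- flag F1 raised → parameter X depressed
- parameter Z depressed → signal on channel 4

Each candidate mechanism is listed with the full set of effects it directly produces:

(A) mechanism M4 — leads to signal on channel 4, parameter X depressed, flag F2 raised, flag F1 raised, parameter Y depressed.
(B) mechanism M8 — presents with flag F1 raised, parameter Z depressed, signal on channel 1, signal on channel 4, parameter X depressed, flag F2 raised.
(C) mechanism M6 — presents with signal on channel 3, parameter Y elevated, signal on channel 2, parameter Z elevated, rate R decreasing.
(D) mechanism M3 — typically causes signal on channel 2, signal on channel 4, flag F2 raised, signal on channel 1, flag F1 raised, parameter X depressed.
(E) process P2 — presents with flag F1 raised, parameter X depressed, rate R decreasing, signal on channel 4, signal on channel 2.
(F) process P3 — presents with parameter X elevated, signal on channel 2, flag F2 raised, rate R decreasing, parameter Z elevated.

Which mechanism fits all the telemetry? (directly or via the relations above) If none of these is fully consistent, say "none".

Testing each hypothesis:
(A) mechanism M4 — signal on channel 4 +; parameter Z depressed -; signal on channel 2 -; parameter X depressed +; flag F1 raised +; flag F2 raised +
(B) mechanism M8 — signal on channel 4 +; parameter Z depressed +; signal on channel 2 -; parameter X depressed +; flag F1 raised +; flag F2 raised +
(C) mechanism M6 — signal on channel 4 -; parameter Z depressed -; signal on channel 2 +; parameter X depressed -; flag F1 raised -; flag F2 raised -
(D) mechanism M3 — signal on channel 4 +; parameter Z depressed + (through signal on channel 1 → parameter Z depressed); signal on channel 2 +; parameter X depressed +; flag F1 raised +; flag F2 raised +
(E) process P2 — signal on channel 4 +; parameter Z depressed -; signal on channel 2 +; parameter X depressed +; flag F1 raised +; flag F2 raised -
(F) process P3 — signal on channel 4 -; parameter Z depressed -; signal on channel 2 +; parameter X depressed -; flag F1 raised -; flag F2 raised +
(D) alone accounts for all the evidence.

D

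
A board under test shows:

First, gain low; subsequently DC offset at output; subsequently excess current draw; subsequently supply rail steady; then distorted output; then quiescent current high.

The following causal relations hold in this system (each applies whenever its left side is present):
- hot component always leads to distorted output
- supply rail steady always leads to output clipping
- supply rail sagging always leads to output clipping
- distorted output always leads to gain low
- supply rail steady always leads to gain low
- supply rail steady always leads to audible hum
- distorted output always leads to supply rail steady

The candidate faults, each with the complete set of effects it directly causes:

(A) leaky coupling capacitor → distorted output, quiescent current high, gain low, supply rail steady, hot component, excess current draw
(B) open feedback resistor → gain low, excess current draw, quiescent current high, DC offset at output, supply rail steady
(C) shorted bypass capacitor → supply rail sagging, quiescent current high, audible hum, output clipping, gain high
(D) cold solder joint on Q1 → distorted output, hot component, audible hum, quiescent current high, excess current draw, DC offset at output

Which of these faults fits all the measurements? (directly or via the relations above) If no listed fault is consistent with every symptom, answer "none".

For each candidate, compare predicted effects to what was observed:
(A) leaky coupling capacitor — gain low match; DC offset at output miss; excess current draw match; supply rail steady match; distorted output match; quiescent current high match
(B) open feedback resistor — gain low match; DC offset at output match; excess current draw match; supply rail steady match; distorted output miss; quiescent current high match
(C) shorted bypass capacitor — fails on gain low, DC offset at output, excess current draw, supply rail steady, distorted output (predicts gain high, not gain low; predicts supply rail sagging, not supply rail steady)
(D) cold solder joint on Q1 — accounts for every observation (gain low via distorted output → gain low)
(D) is the only candidate with no mismatches.

D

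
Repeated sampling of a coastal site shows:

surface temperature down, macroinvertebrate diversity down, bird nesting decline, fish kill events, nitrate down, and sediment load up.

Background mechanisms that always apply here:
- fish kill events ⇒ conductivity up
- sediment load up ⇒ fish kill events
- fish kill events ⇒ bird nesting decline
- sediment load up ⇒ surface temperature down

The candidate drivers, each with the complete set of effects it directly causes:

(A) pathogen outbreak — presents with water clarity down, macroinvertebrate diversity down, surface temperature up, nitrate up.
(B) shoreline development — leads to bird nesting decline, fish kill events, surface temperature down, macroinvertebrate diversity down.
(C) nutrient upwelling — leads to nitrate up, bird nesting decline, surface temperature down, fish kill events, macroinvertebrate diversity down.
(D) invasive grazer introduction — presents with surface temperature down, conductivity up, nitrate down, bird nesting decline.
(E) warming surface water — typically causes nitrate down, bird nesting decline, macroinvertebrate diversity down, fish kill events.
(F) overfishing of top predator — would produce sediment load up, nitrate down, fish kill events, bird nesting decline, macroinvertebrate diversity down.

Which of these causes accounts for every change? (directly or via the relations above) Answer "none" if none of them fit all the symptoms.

F

For each candidate, compare predicted effects to what was observed:
(A) pathogen outbreak — surface temperature down NO; macroinvertebrate diversity down yes; bird nesting decline NO; fish kill events NO; nitrate down NO; sediment load up NO
(B) shoreline development — surface temperature down yes; macroinvertebrate diversity down yes; bird nesting decline yes; fish kill events yes; nitrate down NO; sediment load up NO
(C) nutrient upwelling — fails on nitrate down, sediment load up (predicts nitrate up, not nitrate down)
(D) invasive grazer introduction — surface temperature down yes; macroinvertebrate diversity down NO; bird nesting decline yes; fish kill events NO; nitrate down yes; sediment load up NO
(E) warming surface water — does not account for surface temperature down, sediment load up
(F) overfishing of top predator — surface temperature down yes (via sediment load up → surface temperature down); macroinvertebrate diversity down yes; bird nesting decline yes; fish kill events yes; nitrate down yes; sediment load up yes
Only (F) is consistent with every observation.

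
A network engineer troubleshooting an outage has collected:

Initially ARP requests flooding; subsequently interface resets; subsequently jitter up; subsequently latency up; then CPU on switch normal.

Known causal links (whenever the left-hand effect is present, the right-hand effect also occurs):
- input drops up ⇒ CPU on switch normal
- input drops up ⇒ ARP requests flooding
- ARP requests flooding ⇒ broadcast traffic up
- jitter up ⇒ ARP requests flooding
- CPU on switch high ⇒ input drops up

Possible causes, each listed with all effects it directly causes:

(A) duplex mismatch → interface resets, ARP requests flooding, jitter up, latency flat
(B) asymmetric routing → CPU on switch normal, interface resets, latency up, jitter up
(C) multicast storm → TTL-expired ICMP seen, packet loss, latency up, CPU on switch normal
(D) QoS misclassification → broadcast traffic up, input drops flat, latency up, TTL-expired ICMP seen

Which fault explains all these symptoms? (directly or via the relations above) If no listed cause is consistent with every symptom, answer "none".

B

For each candidate, compare predicted effects to what was observed:
(A) duplex mismatch — ARP requests flooding ✓; interface resets ✓; jitter up ✓; latency up ✗; CPU on switch normal ✗
(B) asymmetric routing — ARP requests flooding ✓ (by jitter up → ARP requests flooding); interface resets ✓; jitter up ✓; latency up ✓; CPU on switch normal ✓
(C) multicast storm — ARP requests flooding ✗; interface resets ✗; jitter up ✗; latency up ✓; CPU on switch normal ✓
(D) QoS misclassification — does not account for ARP requests flooding, interface resets, jitter up, CPU on switch normal
Only (B) is consistent with every observation.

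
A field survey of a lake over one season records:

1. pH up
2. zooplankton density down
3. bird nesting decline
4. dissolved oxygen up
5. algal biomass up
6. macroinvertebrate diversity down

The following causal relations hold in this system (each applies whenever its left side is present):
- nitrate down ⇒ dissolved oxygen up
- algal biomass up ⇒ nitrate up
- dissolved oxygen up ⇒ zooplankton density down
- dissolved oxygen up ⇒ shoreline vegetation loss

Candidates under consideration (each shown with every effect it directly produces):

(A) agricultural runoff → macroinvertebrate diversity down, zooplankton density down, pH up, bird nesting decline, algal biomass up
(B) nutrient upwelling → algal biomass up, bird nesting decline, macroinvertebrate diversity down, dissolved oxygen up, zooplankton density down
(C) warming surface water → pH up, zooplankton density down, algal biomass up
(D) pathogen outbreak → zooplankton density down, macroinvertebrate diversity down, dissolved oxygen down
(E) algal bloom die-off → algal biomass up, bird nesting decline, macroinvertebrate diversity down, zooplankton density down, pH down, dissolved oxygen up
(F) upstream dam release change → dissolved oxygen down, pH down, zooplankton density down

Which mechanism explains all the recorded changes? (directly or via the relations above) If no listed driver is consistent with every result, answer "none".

Checking each candidate against the observations:
(A) agricultural runoff — does not account for dissolved oxygen up
(B) nutrient upwelling — pH up ✗; zooplankton density down ✓; bird nesting decline ✓; dissolved oxygen up ✓; algal biomass up ✓; macroinvertebrate diversity down ✓
(C) warming surface water — does not account for bird nesting decline, dissolved oxygen up, macroinvertebrate diversity down
(D) pathogen outbreak — pH up ✗; zooplankton density down ✓; bird nesting decline ✗; dissolved oxygen up ✗; algal biomass up ✗; macroinvertebrate diversity down ✓
(E) algal bloom die-off — pH up ✗; zooplankton density down ✓; bird nesting decline ✓; dissolved oxygen up ✓; algal biomass up ✓; macroinvertebrate diversity down ✓
(F) upstream dam release change — fails on pH up, bird nesting decline, dissolved oxygen up, algal biomass up, macroinvertebrate diversity down (predicts pH down, not pH up; predicts dissolved oxygen down, not dissolved oxygen up)
No candidate is consistent with all observations.

none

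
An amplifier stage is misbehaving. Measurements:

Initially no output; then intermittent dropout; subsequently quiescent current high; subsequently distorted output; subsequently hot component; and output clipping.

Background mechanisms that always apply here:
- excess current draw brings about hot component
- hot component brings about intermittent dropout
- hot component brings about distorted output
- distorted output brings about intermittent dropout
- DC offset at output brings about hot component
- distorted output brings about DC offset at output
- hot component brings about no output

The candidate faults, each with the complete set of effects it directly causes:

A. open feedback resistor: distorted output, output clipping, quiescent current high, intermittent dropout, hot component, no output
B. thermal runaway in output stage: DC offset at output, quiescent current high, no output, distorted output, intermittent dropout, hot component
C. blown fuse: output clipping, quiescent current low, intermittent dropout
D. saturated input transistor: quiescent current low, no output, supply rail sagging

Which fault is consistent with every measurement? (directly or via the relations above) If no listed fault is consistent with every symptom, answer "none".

Per-candidate check:
(A) open feedback resistor — no output match; intermittent dropout match; quiescent current high match; distorted output match; hot component match; output clipping match
(B) thermal runaway in output stage — does not account for output clipping
(C) blown fuse — fails on no output, quiescent current high, distorted output, hot component (predicts quiescent current low, not quiescent current high)
(D) saturated input transistor — no output match; intermittent dropout miss; quiescent current high miss; distorted output miss; hot component miss; output clipping miss
Only (A) is consistent with every observation.

A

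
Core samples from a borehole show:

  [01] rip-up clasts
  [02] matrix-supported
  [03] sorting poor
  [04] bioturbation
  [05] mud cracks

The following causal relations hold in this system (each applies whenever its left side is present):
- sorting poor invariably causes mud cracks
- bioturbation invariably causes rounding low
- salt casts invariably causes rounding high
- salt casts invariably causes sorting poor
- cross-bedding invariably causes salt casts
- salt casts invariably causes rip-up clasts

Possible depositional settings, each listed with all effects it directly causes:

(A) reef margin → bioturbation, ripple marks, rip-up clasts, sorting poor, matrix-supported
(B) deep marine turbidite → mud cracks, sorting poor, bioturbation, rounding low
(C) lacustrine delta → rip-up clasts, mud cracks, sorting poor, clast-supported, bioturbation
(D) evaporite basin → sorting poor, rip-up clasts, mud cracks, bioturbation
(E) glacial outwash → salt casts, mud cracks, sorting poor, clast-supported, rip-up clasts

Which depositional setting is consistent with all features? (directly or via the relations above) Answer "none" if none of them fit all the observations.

A

Per-candidate check:
(A) reef margin — accounts for every observation (mud cracks by sorting poor → mud cracks)
(B) deep marine turbidite — rip-up clasts -; matrix-supported -; sorting poor +; bioturbation +; mud cracks +
(C) lacustrine delta — rip-up clasts +; matrix-supported -; sorting poor +; bioturbation +; mud cracks +
(D) evaporite basin — does not account for matrix-supported
(E) glacial outwash — rip-up clasts +; matrix-supported -; sorting poor +; bioturbation -; mud cracks +
(A) is the only candidate with no mismatches.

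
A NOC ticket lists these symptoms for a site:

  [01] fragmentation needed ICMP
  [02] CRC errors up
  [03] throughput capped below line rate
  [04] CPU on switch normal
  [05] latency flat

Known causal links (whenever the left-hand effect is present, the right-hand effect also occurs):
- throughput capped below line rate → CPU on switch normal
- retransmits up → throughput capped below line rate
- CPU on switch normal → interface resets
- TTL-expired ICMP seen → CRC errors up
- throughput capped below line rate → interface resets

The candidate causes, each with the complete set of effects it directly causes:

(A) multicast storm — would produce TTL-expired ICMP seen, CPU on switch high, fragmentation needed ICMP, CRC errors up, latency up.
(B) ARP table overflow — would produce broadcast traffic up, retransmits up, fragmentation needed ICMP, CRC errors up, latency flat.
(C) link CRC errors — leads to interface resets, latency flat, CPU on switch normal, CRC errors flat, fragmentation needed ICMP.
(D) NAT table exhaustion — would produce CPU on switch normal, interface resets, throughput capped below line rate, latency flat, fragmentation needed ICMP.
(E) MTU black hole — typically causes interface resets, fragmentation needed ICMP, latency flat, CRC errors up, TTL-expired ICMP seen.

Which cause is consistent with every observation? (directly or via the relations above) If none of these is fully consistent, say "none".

B

Checking each candidate against the observations:
(A) multicast storm — fails on throughput capped below line rate, CPU on switch normal, latency flat (predicts CPU on switch high, not CPU on switch normal; predicts latency up, not latency flat)
(B) ARP table overflow — fragmentation needed ICMP ✓; CRC errors up ✓; throughput capped below line rate ✓ (by retransmits up → throughput capped below line rate); CPU on switch normal ✓ (by retransmits up → throughput capped below line rate → CPU on switch normal); latency flat ✓
(C) link CRC errors — fragmentation needed ICMP ✓; CRC errors up ✗; throughput capped below line rate ✗; CPU on switch normal ✓; latency flat ✓
(D) NAT table exhaustion — does not account for CRC errors up
(E) MTU black hole — fragmentation needed ICMP ✓; CRC errors up ✓; throughput capped below line rate ✗; CPU on switch normal ✗; latency flat ✓
Only (B) is consistent with every observation.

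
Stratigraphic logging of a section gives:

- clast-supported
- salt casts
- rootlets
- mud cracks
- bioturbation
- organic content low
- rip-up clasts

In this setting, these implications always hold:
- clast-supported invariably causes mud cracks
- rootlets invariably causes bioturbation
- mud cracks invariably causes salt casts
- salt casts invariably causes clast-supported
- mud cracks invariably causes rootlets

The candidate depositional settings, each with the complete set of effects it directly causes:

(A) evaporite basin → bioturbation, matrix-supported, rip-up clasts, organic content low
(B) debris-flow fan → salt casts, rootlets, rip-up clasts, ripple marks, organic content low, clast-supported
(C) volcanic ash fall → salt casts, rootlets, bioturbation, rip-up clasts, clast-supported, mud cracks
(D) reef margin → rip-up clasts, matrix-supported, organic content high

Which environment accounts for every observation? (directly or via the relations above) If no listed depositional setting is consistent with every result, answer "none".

B

For each candidate, compare predicted effects to what was observed:
(A) evaporite basin — clast-supported -; salt casts -; rootlets -; mud cracks -; bioturbation +; organic content low +; rip-up clasts +
(B) debris-flow fan — accounts for every observation (mud cracks through clast-supported → mud cracks)
(C) volcanic ash fall — does not account for organic content low
(D) reef margin — fails on clast-supported, salt casts, rootlets, mud cracks, bioturbation, organic content low (predicts matrix-supported, not clast-supported; predicts organic content high, not organic content low)
Only (B) is consistent with every observation.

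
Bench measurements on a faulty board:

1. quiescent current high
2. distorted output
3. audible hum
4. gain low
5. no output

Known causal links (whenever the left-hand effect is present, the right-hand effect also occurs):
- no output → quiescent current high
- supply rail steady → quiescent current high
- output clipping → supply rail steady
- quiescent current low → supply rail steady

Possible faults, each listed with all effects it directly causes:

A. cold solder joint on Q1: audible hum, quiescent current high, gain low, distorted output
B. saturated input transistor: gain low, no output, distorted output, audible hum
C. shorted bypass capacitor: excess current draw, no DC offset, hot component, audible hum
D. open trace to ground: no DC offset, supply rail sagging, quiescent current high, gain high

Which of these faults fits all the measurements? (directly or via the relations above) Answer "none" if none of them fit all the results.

Testing each hypothesis:
(A) cold solder joint on Q1 — does not account for no output
(B) saturated input transistor — quiescent current high yes (via no output → quiescent current high); distorted output yes; audible hum yes; gain low yes; no output yes
(C) shorted bypass capacitor — quiescent current high NO; distorted output NO; audible hum yes; gain low NO; no output NO
(D) open trace to ground — fails on distorted output, audible hum, gain low, no output (predicts gain high, not gain low)
(B) is the only candidate with no mismatches.

B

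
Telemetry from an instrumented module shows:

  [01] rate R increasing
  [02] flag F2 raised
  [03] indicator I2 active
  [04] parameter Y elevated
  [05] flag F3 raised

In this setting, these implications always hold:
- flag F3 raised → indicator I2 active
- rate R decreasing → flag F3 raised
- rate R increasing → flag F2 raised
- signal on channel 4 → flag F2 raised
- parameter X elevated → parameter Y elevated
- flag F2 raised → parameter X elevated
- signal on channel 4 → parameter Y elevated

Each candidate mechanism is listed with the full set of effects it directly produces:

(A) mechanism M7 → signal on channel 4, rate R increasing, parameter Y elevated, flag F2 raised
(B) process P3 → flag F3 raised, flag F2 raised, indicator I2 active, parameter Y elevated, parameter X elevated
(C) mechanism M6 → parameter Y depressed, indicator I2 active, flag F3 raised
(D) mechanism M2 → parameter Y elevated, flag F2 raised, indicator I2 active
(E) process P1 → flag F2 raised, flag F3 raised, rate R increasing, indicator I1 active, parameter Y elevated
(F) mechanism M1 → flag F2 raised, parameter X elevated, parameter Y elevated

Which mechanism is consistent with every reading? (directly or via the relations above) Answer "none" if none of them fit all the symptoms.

E

Checking each candidate against the observations:
(A) mechanism M7 — rate R increasing yes; flag F2 raised yes; indicator I2 active NO; parameter Y elevated yes; flag F3 raised NO
(B) process P3 — does not account for rate R increasing
(C) mechanism M6 — fails on rate R increasing, flag F2 raised, parameter Y elevated (predicts parameter Y depressed, not parameter Y elevated)
(D) mechanism M2 — does not account for rate R increasing, flag F3 raised
(E) process P1 — accounts for every observation (indicator I2 active via flag F3 raised → indicator I2 active)
(F) mechanism M1 — does not account for rate R increasing, indicator I2 active, flag F3 raised
(E) alone accounts for all the evidence.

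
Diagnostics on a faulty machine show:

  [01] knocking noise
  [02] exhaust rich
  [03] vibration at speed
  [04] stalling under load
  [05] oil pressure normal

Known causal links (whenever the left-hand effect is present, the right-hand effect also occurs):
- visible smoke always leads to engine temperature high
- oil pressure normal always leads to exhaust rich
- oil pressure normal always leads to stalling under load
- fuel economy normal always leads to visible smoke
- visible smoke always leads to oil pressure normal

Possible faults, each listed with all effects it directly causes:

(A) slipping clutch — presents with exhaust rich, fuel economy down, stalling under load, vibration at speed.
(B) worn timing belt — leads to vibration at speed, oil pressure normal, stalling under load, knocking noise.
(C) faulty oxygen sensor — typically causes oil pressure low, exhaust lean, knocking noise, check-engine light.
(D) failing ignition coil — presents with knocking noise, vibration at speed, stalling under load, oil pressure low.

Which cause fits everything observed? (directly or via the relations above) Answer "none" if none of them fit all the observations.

Checking each candidate against the observations:
(A) slipping clutch — does not account for knocking noise, oil pressure normal
(B) worn timing belt — knocking noise ✓; exhaust rich ✓ (by oil pressure normal → exhaust rich); vibration at speed ✓; stalling under load ✓; oil pressure normal ✓
(C) faulty oxygen sensor — knocking noise ✓; exhaust rich ✗; vibration at speed ✗; stalling under load ✗; oil pressure normal ✗
(D) failing ignition coil — knocking noise ✓; exhaust rich ✗; vibration at speed ✓; stalling under load ✓; oil pressure normal ✗
(B) alone accounts for all the evidence.

B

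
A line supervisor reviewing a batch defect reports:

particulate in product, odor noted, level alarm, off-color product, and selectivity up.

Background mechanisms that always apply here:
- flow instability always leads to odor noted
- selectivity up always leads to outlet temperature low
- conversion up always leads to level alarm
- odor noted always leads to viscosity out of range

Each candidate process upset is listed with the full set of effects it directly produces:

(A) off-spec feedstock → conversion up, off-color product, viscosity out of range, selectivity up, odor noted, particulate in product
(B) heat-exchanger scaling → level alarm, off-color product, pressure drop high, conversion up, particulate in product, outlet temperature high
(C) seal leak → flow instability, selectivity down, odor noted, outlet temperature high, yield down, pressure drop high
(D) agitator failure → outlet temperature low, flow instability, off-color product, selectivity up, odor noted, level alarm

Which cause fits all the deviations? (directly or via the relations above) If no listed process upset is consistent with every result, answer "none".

For each candidate, compare predicted effects to what was observed:
(A) off-spec feedstock — particulate in product match; odor noted match; level alarm match (through conversion up → level alarm); off-color product match; selectivity up match
(B) heat-exchanger scaling — does not account for odor noted, selectivity up
(C) seal leak — particulate in product miss; odor noted match; level alarm miss; off-color product miss; selectivity up miss
(D) agitator failure — does not account for particulate in product
(A) alone accounts for all the evidence.

A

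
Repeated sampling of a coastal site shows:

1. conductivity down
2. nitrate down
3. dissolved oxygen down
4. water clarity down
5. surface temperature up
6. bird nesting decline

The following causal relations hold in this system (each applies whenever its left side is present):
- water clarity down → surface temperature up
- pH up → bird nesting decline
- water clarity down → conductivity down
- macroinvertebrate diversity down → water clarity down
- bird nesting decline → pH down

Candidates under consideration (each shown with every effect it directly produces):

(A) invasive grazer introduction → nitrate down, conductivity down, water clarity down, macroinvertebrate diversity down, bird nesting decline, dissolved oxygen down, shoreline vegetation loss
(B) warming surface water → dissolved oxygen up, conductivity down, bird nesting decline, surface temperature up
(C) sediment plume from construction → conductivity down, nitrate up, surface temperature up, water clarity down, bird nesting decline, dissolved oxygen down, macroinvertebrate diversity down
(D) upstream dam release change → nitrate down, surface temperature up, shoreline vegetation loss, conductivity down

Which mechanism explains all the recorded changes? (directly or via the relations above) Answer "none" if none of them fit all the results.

A

Testing each hypothesis:
(A) invasive grazer introduction — conductivity down yes; nitrate down yes; dissolved oxygen down yes; water clarity down yes; surface temperature up yes (via water clarity down → surface temperature up); bird nesting decline yes
(B) warming surface water — conductivity down yes; nitrate down NO; dissolved oxygen down NO; water clarity down NO; surface temperature up yes; bird nesting decline yes
(C) sediment plume from construction — fails on nitrate down (predicts nitrate up, not nitrate down)
(D) upstream dam release change — conductivity down yes; nitrate down yes; dissolved oxygen down NO; water clarity down NO; surface temperature up yes; bird nesting decline NO
(A) is the only candidate with no mismatches.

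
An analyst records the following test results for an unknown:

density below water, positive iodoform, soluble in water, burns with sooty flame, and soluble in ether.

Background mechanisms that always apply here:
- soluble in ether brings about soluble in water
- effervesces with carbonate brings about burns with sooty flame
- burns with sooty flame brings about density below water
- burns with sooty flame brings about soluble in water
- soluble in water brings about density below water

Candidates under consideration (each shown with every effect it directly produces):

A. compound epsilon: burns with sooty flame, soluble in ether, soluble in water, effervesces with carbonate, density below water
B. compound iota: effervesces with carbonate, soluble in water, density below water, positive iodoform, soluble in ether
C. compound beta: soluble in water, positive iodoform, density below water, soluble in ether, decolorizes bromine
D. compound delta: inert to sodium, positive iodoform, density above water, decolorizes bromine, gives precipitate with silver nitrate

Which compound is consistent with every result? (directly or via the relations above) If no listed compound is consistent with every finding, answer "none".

B

For each candidate, compare predicted effects to what was observed:
(A) compound epsilon — does not account for positive iodoform
(B) compound iota — density below water ✓; positive iodoform ✓; soluble in water ✓; burns with sooty flame ✓ (via effervesces with carbonate → burns with sooty flame); soluble in ether ✓
(C) compound beta — does not account for burns with sooty flame
(D) compound delta — density below water ✗; positive iodoform ✓; soluble in water ✗; burns with sooty flame ✗; soluble in ether ✗
(B) is the only candidate with no mismatches.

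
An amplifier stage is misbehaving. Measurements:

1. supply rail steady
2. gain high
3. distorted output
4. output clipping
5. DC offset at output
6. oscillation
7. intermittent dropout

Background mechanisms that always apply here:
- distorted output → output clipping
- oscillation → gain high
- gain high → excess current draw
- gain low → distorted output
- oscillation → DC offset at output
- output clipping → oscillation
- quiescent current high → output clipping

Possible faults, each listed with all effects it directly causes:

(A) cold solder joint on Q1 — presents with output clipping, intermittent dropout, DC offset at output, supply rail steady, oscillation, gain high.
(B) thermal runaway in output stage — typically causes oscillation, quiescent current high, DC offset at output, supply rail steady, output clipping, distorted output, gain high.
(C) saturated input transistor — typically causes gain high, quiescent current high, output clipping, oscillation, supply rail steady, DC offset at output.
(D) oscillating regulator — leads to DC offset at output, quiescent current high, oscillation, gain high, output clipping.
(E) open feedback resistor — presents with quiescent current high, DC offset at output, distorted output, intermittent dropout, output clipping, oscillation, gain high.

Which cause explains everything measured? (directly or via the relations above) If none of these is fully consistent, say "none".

none

For each candidate, compare predicted effects to what was observed:
(A) cold solder joint on Q1 — does not account for distorted output
(B) thermal runaway in output stage — does not account for intermittent dropout
(C) saturated input transistor — supply rail steady match; gain high match; distorted output miss; output clipping match; DC offset at output match; oscillation match; intermittent dropout miss
(D) oscillating regulator — supply rail steady miss; gain high match; distorted output miss; output clipping match; DC offset at output match; oscillation match; intermittent dropout miss
(E) open feedback resistor — does not account for supply rail steady
No candidate is consistent with all observations.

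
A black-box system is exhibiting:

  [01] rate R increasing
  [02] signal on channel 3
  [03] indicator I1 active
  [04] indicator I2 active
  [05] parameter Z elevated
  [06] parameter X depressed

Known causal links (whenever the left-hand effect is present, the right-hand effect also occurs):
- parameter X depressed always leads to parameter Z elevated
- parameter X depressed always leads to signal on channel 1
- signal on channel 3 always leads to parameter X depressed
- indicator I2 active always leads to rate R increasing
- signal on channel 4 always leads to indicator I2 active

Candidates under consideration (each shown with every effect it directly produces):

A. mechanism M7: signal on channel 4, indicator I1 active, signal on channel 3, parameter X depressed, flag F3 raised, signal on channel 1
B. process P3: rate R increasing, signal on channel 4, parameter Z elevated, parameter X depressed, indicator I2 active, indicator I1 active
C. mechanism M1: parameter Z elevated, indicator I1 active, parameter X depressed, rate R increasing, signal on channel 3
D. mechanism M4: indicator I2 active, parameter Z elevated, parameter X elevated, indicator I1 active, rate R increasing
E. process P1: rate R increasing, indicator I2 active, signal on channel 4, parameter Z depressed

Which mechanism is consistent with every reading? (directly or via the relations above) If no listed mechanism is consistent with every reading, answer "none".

Checking each candidate against the observations:
(A) mechanism M7 — rate R increasing match (through signal on channel 4 → indicator I2 active → rate R increasing); signal on channel 3 match; indicator I1 active match; indicator I2 active match (through signal on channel 4 → indicator I2 active); parameter Z elevated match (through parameter X depressed → parameter Z elevated); parameter X depressed match
(B) process P3 — rate R increasing match; signal on channel 3 miss; indicator I1 active match; indicator I2 active match; parameter Z elevated match; parameter X depressed match
(C) mechanism M1 — does not account for indicator I2 active
(D) mechanism M4 — rate R increasing match; signal on channel 3 miss; indicator I1 active match; indicator I2 active match; parameter Z elevated match; parameter X depressed miss
(E) process P1 — fails on signal on channel 3, indicator I1 active, parameter Z elevated, parameter X depressed (predicts parameter Z depressed, not parameter Z elevated)
(A) alone accounts for all the evidence.

A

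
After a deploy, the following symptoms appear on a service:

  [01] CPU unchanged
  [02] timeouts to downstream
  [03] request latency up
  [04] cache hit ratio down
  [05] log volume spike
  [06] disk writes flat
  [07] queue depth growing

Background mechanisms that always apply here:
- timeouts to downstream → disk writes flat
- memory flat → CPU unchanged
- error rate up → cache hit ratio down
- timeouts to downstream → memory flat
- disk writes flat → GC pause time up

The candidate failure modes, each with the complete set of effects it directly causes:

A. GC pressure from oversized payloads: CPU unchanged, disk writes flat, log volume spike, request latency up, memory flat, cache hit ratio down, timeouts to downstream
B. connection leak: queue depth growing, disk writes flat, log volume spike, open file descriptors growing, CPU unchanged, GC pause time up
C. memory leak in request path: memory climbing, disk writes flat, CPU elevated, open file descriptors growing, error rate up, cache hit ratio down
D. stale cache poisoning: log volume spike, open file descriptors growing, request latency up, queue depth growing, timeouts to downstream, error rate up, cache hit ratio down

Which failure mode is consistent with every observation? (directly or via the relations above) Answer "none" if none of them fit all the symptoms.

Testing each hypothesis:
(A) GC pressure from oversized payloads — CPU unchanged ✓; timeouts to downstream ✓; request latency up ✓; cache hit ratio down ✓; log volume spike ✓; disk writes flat ✓; queue depth growing ✗
(B) connection leak — does not account for timeouts to downstream, request latency up, cache hit ratio down
(C) memory leak in request path — CPU unchanged ✗; timeouts to downstream ✗; request latency up ✗; cache hit ratio down ✓; log volume spike ✗; disk writes flat ✓; queue depth growing ✗
(D) stale cache poisoning — CPU unchanged ✓ (through timeouts to downstream → memory flat → CPU unchanged); timeouts to downstream ✓; request latency up ✓; cache hit ratio down ✓; log volume spike ✓; disk writes flat ✓ (through timeouts to downstream → disk writes flat); queue depth growing ✓
(D) alone accounts for all the evidence.

D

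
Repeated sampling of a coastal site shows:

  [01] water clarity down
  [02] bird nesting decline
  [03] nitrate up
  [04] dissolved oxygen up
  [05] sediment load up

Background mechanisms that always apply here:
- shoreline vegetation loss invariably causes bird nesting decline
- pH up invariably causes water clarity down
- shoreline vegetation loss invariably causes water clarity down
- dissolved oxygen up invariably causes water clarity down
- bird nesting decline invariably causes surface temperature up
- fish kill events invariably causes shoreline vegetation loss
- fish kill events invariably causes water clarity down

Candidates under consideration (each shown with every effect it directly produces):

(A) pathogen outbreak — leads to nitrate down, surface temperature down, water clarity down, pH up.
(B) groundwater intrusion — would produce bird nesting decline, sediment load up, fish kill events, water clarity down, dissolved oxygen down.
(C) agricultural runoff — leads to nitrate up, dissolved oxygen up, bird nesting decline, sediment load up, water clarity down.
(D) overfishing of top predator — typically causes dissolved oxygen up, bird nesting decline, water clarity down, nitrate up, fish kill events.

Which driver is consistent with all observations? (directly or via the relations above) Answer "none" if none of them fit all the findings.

C

Testing each hypothesis:
(A) pathogen outbreak — fails on bird nesting decline, nitrate up, dissolved oxygen up, sediment load up (predicts nitrate down, not nitrate up)
(B) groundwater intrusion — fails on nitrate up, dissolved oxygen up (predicts dissolved oxygen down, not dissolved oxygen up)
(C) agricultural runoff — water clarity down match; bird nesting decline match; nitrate up match; dissolved oxygen up match; sediment load up match
(D) overfishing of top predator — does not account for sediment load up
(C) alone accounts for all the evidence.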